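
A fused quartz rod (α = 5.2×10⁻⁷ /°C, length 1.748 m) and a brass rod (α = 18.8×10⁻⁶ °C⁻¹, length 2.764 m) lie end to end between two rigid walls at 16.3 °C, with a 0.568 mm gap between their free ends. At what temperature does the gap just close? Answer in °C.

α₁L₁ = 9.0896×10⁻⁷ m/K, α₂L₂ = 5.19632×10⁻⁵ m/K → total 5.287216×10⁻⁵ m/K
ΔT = g/(α₁L₁+α₂L₂) = 5.68×10⁻⁴ / 5.287216×10⁻⁵ = 10.743 K
T = 16.3 + 10.743 = 27.043 °C

T = 27.0 °C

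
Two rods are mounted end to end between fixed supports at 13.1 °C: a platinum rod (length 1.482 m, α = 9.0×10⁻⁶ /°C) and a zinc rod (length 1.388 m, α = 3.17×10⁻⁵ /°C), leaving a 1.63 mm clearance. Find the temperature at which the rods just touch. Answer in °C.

Gap closes when ΔL₁ + ΔL₂ = 1.63 mm = 1.63×10⁻³ m
(α₁L₁ + α₂L₂)ΔT = g
α₁L₁ + α₂L₂ = 9.0×10⁻⁶×1.482 + 3.17×10⁻⁵×1.388 = 5.73376×10⁻⁵ m/K
ΔT = 1.63×10⁻³ / 5.73376×10⁻⁵ = 28.428 K
T = 13.1 + 28.428 = 41.528 °C

T = 41.5 °C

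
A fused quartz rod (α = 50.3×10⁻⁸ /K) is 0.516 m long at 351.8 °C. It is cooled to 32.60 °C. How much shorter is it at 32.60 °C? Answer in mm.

ΔL = 0.0828 mm

|ΔT| = |32.60 − 351.8| = 319.20 K
ΔL = αL₀ΔT = (50.3×10⁻⁸)(0.516)(319.20) = 8.28×10⁻⁵ m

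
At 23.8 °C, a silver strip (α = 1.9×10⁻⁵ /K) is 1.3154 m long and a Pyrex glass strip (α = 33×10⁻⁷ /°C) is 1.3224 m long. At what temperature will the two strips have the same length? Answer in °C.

Equal length when α₁L₁ΔT − α₂L₂ΔT = L₂ − L₁ = 7.00×10⁻³ m
α₁L₁ = 2.49926×10⁻⁵, α₂L₂ = 4.36392×10⁻⁶ → Δ(αL) = 2.062868×10⁻⁵ m/K
ΔT = 7.00×10⁻³ / 2.062868×10⁻⁵ = 339.333 K, so T = 23.8 + 339.333 = 363.133 °C

T = 363.1 °C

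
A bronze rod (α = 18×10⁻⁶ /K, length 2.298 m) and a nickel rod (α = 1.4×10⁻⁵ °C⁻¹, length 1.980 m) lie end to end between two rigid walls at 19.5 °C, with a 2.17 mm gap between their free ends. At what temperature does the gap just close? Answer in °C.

α₁L₁ = 4.1364×10⁻⁵ m/K, α₂L₂ = 2.772×10⁻⁵ m/K → total 6.9084×10⁻⁵ m/K
ΔT = g/(α₁L₁+α₂L₂) = 2.17×10⁻³ / 6.9084×10⁻⁵ = 31.411 K
T = 19.5 + 31.411 = 50.911 °C

T = 50.9 °C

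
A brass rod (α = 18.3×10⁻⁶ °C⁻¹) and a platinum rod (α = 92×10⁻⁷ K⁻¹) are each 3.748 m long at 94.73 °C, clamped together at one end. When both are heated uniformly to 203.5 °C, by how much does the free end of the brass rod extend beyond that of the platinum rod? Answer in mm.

3.71 mm

ΔT = 108.77 K
brass: ΔL = 18.3×10⁻⁶ × 3.748 m × 108.77 = 7.4604×10⁻³ m = 7.4604 mm
platinum: ΔL = 92×10⁻⁷ × 3.748 m × 108.77 = 3.7506×10⁻³ m = 3.7506 mm
difference = 7.4604 − 3.7506 = 3.7098 mm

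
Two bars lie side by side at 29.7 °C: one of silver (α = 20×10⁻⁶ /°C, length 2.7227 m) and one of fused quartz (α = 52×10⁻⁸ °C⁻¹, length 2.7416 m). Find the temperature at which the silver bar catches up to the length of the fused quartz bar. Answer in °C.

T = 386.1 °C

L₁(1 + α₁ΔT) = L₂(1 + α₂ΔT) ⇒ ΔT = (L₂ − L₁)/(α₁L₁ − α₂L₂)
L₂ − L₁ = 2.7416 − 2.7227 = 1.89×10⁻² m
α₁L₁ − α₂L₂ = 20×10⁻⁶×2.7227 − 52×10⁻⁸×2.7416 = 5.3028368×10⁻⁵ m/K
ΔT = 1.89×10⁻² / 5.3028368×10⁻⁵ = 356.413 K
T = 29.7 + 356.413 = 386.113 °C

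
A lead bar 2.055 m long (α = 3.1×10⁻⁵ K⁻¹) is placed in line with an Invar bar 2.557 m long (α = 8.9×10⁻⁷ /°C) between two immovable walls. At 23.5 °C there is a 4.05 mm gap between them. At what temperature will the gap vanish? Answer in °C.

Gap closes when ΔL₁ + ΔL₂ = 4.05 mm = 4.05×10⁻³ m
(α₁L₁ + α₂L₂)ΔT = g
α₁L₁ + α₂L₂ = 3.1×10⁻⁵×2.055 + 8.9×10⁻⁷×2.557 = 6.598073×10⁻⁵ m/K
ΔT = 4.05×10⁻³ / 6.598073×10⁻⁵ = 61.382 K
T = 23.5 + 61.382 = 84.882 °C

T = 84.9 °C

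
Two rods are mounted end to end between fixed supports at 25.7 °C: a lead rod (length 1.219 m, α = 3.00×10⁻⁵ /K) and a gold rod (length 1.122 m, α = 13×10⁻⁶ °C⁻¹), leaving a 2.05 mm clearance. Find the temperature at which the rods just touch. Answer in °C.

Gap closes when ΔL₁ + ΔL₂ = 2.05 mm = 2.05×10⁻³ m
(α₁L₁ + α₂L₂)ΔT = g
α₁L₁ + α₂L₂ = 3.00×10⁻⁵×1.219 + 13×10⁻⁶×1.122 = 5.1156×10⁻⁵ m/K
ΔT = 2.05×10⁻³ / 5.1156×10⁻⁵ = 40.074 K
T = 25.7 + 40.074 = 65.774 °C

T = 65.8 °C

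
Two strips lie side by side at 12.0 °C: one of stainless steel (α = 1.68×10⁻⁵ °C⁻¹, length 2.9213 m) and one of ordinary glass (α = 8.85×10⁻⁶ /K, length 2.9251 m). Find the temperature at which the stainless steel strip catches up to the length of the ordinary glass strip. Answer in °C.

T = 175.9 °C

Equal length when α₁L₁ΔT − α₂L₂ΔT = L₂ − L₁ = 3.80×10⁻³ m
α₁L₁ = 4.907784×10⁻⁵, α₂L₂ = 2.5887135×10⁻⁵ → Δ(αL) = 2.3190705×10⁻⁵ m/K
ΔT = 3.80×10⁻³ / 2.3190705×10⁻⁵ = 163.859 K, so T = 12.0 + 163.859 = 175.859 °C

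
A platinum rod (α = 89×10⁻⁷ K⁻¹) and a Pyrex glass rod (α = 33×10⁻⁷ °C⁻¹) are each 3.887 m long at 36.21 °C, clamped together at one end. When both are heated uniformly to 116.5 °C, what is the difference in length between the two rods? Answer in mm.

ΔT = 80.29 K
platinum: ΔL = 89×10⁻⁷ × 3.887 m × 80.29 = 2.7776×10⁻³ m = 2.7776 mm
Pyrex glass: ΔL = 33×10⁻⁷ × 3.887 m × 80.29 = 1.0299×10⁻³ m = 1.0299 mm
difference = 2.7776 − 1.0299 = 1.7477 mm

1.75 mm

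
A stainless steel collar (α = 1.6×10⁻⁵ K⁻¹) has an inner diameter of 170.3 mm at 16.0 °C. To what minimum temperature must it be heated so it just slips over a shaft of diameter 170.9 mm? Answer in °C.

Required Δd = 170.9 − 170.3 = 0.6 mm
Δd = αd₀ΔT ⇒ ΔT = Δd/(αd₀) = 0.6 / (1.6×10⁻⁵ × 170.3) = 220.20 K
T_min = 16.0 + 220.20 = 236.20 °C

T = 236 °C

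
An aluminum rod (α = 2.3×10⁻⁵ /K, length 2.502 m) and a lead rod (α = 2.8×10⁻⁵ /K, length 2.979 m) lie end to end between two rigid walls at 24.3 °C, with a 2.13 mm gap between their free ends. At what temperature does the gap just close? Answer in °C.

T = 39.4 °C

α₁L₁ = 5.7546×10⁻⁵ m/K, α₂L₂ = 8.3412×10⁻⁵ m/K → total 1.40958×10⁻⁴ m/K
ΔT = g/(α₁L₁+α₂L₂) = 2.13×10⁻³ / 1.40958×10⁻⁴ = 15.111 K
T = 24.3 + 15.111 = 39.411 °C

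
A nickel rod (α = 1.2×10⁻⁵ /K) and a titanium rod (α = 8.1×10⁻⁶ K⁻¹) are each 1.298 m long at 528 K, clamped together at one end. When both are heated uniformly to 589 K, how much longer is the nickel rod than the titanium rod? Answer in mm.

0.309 mm

ΔT = 61 K
nickel: ΔL = 1.2×10⁻⁵ × 1.298 m × 61 = 9.5014×10⁻⁴ m = 0.95014 mm
titanium: ΔL = 8.1×10⁻⁶ × 1.298 m × 61 = 6.4134×10⁻⁴ m = 0.64134 mm
difference = 0.95014 − 0.64134 = 0.30880 mm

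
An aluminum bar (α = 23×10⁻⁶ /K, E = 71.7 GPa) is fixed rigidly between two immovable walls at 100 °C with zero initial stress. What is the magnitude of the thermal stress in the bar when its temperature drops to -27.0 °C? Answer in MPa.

Fully constrained: the free strain ε = αΔT is blocked, so σ = Eε = EαΔT.
|ΔT| = 127.0 K
σ = 71.7×10⁹ × 23×10⁻⁶ × 127.0 = 2.09×10⁸ Pa

σ = 209 MPa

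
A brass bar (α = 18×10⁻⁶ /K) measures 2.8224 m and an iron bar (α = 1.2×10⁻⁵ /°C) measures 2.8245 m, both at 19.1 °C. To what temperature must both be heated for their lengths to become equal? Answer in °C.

T = 143.3 °C

Equal length when α₁L₁ΔT − α₂L₂ΔT = L₂ − L₁ = 2.10×10⁻³ m
α₁L₁ = 5.08032×10⁻⁵, α₂L₂ = 3.3894×10⁻⁵ → Δ(αL) = 1.69092×10⁻⁵ m/K
ΔT = 2.10×10⁻³ / 1.69092×10⁻⁵ = 124.193 K, so T = 19.1 + 124.193 = 143.293 °C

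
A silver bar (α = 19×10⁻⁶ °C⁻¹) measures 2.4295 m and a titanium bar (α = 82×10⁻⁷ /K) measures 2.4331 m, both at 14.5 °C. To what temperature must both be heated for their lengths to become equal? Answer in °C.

T = 151.9 °C

L₁(1 + α₁ΔT) = L₂(1 + α₂ΔT) ⇒ ΔT = (L₂ − L₁)/(α₁L₁ − α₂L₂)
L₂ − L₁ = 2.4331 − 2.4295 = 3.60×10⁻³ m
α₁L₁ − α₂L₂ = 19×10⁻⁶×2.4295 − 82×10⁻⁷×2.4331 = 2.620908×10⁻⁵ m/K
ΔT = 3.60×10⁻³ / 2.620908×10⁻⁵ = 137.357 K
T = 14.5 + 137.357 = 151.857 °C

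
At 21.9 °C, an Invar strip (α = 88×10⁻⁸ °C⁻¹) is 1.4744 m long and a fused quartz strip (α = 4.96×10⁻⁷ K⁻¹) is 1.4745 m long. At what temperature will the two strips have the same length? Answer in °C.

Equal length when α₁L₁ΔT − α₂L₂ΔT = L₂ − L₁ = 1.00×10⁻⁴ m
α₁L₁ = 1.297472×10⁻⁶, α₂L₂ = 7.31352×10⁻⁷ → Δ(αL) = 5.6612×10⁻⁷ m/K
ΔT = 1.00×10⁻⁴ / 5.6612×10⁻⁷ = 176.641 K, so T = 21.9 + 176.641 = 198.541 °C

T = 198.5 °C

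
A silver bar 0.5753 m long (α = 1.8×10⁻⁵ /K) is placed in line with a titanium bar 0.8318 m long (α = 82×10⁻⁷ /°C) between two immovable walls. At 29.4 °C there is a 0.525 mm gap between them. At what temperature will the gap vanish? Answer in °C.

α₁L₁ = 1.03554×10⁻⁵ m/K, α₂L₂ = 6.82076×10⁻⁶ m/K → total 1.717616×10⁻⁵ m/K
ΔT = g/(α₁L₁+α₂L₂) = 5.25×10⁻⁴ / 1.717616×10⁻⁵ = 30.566 K
T = 29.4 + 30.566 = 59.966 °C

T = 60.0 °C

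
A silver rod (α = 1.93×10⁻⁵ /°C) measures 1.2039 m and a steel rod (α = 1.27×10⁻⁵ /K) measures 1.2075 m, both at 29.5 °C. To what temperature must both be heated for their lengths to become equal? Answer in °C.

L₁(1 + α₁ΔT) = L₂(1 + α₂ΔT) ⇒ ΔT = (L₂ − L₁)/(α₁L₁ − α₂L₂)
L₂ − L₁ = 1.2075 − 1.2039 = 3.60×10⁻³ m
α₁L₁ − α₂L₂ = 1.93×10⁻⁵×1.2039 − 1.27×10⁻⁵×1.2075 = 7.90002×10⁻⁶ m/K
ΔT = 3.60×10⁻³ / 7.90002×10⁻⁶ = 455.695 K
T = 29.5 + 455.695 = 485.195 °C

T = 485.2 °C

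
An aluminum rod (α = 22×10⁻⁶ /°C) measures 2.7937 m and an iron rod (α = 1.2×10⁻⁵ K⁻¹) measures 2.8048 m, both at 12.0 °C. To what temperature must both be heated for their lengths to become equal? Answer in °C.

T = 411.2 °C

Equal length when α₁L₁ΔT − α₂L₂ΔT = L₂ − L₁ = 1.11×10⁻² m
α₁L₁ = 6.14614×10⁻⁵, α₂L₂ = 3.36576×10⁻⁵ → Δ(αL) = 2.78038×10⁻⁵ m/K
ΔT = 1.11×10⁻² / 2.78038×10⁻⁵ = 399.226 K, so T = 12.0 + 399.226 = 411.226 °C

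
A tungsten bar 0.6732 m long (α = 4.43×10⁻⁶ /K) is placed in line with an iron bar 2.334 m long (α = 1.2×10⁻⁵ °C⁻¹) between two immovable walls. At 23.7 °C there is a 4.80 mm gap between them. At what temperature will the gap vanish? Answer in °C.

Gap closes when ΔL₁ + ΔL₂ = 4.80 mm = 4.80×10⁻³ m
(α₁L₁ + α₂L₂)ΔT = g
α₁L₁ + α₂L₂ = 4.43×10⁻⁶×0.6732 + 1.2×10⁻⁵×2.334 = 3.0990276×10⁻⁵ m/K
ΔT = 4.80×10⁻³ / 3.0990276×10⁻⁵ = 154.89 K
T = 23.7 + 154.89 = 178.59 °C

T = 179 °C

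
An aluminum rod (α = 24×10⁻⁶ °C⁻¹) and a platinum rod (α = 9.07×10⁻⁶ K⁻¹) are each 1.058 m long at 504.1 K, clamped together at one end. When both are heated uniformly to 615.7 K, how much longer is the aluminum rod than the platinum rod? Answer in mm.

1.76 mm

ΔT = 111.6 K
aluminum: ΔL = 24×10⁻⁶ × 1.058 m × 111.6 = 2.8337×10⁻³ m = 2.8337 mm
platinum: ΔL = 9.07×10⁻⁶ × 1.058 m × 111.6 = 1.0709×10⁻³ m = 1.0709 mm
difference = 2.8337 − 1.0709 = 1.7628 mm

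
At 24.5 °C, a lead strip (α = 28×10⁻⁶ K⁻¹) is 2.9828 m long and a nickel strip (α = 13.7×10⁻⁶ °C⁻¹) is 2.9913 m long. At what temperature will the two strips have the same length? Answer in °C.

Equal length when α₁L₁ΔT − α₂L₂ΔT = L₂ − L₁ = 8.50×10⁻³ m
α₁L₁ = 8.35184×10⁻⁵, α₂L₂ = 4.098081×10⁻⁵ → Δ(αL) = 4.253759×10⁻⁵ m/K
ΔT = 8.50×10⁻³ / 4.253759×10⁻⁵ = 199.823 K, so T = 24.5 + 199.823 = 224.323 °C

T = 224.3 °C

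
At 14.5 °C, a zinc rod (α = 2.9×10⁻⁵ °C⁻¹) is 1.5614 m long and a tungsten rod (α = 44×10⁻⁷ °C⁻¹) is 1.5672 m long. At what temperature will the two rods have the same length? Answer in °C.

L₁(1 + α₁ΔT) = L₂(1 + α₂ΔT) ⇒ ΔT = (L₂ − L₁)/(α₁L₁ − α₂L₂)
L₂ − L₁ = 1.5672 − 1.5614 = 5.80×10⁻³ m
α₁L₁ − α₂L₂ = 2.9×10⁻⁵×1.5614 − 44×10⁻⁷×1.5672 = 3.838492×10⁻⁵ m/K
ΔT = 5.80×10⁻³ / 3.838492×10⁻⁵ = 151.101 K
T = 14.5 + 151.101 = 165.601 °C

T = 165.6 °C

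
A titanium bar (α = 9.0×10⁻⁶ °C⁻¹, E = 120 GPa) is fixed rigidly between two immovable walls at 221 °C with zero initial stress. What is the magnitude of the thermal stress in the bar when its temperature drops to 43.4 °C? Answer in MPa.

σ = 192 MPa

Fully constrained: the free strain ε = αΔT is blocked, so σ = Eε = EαΔT.
|ΔT| = 177.6 K
σ = 120×10⁹ × 9.0×10⁻⁶ × 177.6 = 1.92×10⁸ Pa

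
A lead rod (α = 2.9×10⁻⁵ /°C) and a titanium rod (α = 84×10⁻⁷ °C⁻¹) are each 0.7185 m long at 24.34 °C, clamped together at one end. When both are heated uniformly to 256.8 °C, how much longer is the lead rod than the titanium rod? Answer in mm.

3.44 mm

ΔT = 232.46 K
lead: ΔL = 2.9×10⁻⁵ × 0.7185 m × 232.46 = 4.8437×10⁻³ m = 4.8437 mm
titanium: ΔL = 84×10⁻⁷ × 0.7185 m × 232.46 = 1.4030×10⁻³ m = 1.4030 mm
difference = 4.8437 − 1.4030 = 3.4407 mm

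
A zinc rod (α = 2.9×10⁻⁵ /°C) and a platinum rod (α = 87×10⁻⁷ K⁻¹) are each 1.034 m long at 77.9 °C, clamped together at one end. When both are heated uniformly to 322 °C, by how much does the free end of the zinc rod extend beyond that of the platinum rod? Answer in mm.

5.12 mm

ΔT = 244.1 K
zinc: ΔL = 2.9×10⁻⁵ × 1.034 m × 244.1 = 7.3196×10⁻³ m = 7.3196 mm
platinum: ΔL = 87×10⁻⁷ × 1.034 m × 244.1 = 2.1959×10⁻³ m = 2.1959 mm
difference = 7.3196 − 2.1959 = 5.1237 mm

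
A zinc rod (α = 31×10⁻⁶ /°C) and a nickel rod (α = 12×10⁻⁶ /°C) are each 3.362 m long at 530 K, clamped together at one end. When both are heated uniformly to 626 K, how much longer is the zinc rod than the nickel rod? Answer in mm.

ΔT = 96 K
zinc: ΔL = 31×10⁻⁶ × 3.362 m × 96 = 1.0005×10⁻² m = 10.005 mm
nickel: ΔL = 12×10⁻⁶ × 3.362 m × 96 = 3.8730×10⁻³ m = 3.8730 mm
difference = 10.005 − 3.8730 = 6.132 mm

6.13 mm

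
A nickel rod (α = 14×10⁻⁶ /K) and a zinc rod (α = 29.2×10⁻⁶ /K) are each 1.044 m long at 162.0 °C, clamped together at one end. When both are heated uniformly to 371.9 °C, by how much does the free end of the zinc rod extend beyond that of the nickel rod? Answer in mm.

3.33 mm

ΔT = 209.9 K
nickel: ΔL = 14×10⁻⁶ × 1.044 m × 209.9 = 3.0679×10⁻³ m = 3.0679 mm
zinc: ΔL = 29.2×10⁻⁶ × 1.044 m × 209.9 = 6.3988×10⁻³ m = 6.3988 mm
difference = 6.3988 − 3.0679 = 3.3309 mm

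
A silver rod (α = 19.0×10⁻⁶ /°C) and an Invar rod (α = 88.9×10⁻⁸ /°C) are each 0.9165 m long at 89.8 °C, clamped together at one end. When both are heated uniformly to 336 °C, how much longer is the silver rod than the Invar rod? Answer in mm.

4.09 mm

ΔT = 246.2 K
silver: ΔL = 19.0×10⁻⁶ × 0.9165 m × 246.2 = 4.2872×10⁻³ m = 4.2872 mm
Invar: ΔL = 88.9×10⁻⁸ × 0.9165 m × 246.2 = 2.0060×10⁻⁴ m = 0.20060 mm
difference = 4.2872 − 0.20060 = 4.0866 mm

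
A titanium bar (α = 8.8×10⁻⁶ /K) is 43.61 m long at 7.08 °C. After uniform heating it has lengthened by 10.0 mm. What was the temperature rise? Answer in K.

ΔT = 26.1 K

ΔL = αL₀ΔT ⇒ ΔT = ΔL / (αL₀)
ΔT = 10.0×10⁻³ m / (8.8×10⁻⁶ × 43.61 m) = 26.057 K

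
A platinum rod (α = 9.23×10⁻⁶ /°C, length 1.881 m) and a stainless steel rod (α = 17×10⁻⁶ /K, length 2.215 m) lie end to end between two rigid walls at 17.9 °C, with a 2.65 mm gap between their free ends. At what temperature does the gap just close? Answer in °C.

α₁L₁ = 1.736163×10⁻⁵ m/K, α₂L₂ = 3.7655×10⁻⁵ m/K → total 5.501663×10⁻⁵ m/K
ΔT = g/(α₁L₁+α₂L₂) = 2.65×10⁻³ / 5.501663×10⁻⁵ = 48.167 K
T = 17.9 + 48.167 = 66.067 °C

T = 66.1 °C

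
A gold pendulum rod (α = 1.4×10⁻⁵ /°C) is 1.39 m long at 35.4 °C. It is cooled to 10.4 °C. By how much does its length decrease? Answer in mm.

|ΔT| = |10.4 − 35.4| = 25.0 K
ΔL = αL₀ΔT = (1.4×10⁻⁵)(1.39)(25.0) = 4.87×10⁻⁴ m

ΔL = 0.487 mm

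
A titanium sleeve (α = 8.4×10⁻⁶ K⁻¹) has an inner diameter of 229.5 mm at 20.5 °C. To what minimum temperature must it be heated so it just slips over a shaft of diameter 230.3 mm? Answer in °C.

T = 435 °C

Required Δd = 230.3 − 229.5 = 0.8 mm
Δd = αd₀ΔT ⇒ ΔT = Δd/(αd₀) = 0.8 / (8.4×10⁻⁶ × 229.5) = 414.98 K
T_min = 20.5 + 414.98 = 435.48 °C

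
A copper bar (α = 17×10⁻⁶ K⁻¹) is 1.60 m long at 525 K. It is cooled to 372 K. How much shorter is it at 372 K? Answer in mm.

|ΔT| = |372 − 525| = 153 K
ΔL = αL₀ΔT = (17×10⁻⁶)(1.60)(153) = 4.16×10⁻³ m

ΔL = 4.16 mm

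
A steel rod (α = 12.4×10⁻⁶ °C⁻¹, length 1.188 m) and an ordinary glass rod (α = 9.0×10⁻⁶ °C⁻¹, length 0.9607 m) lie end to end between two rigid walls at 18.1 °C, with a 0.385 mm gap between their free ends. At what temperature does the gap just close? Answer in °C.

T = 34.6 °C

α₁L₁ = 1.47312×10⁻⁵ m/K, α₂L₂ = 8.6463×10⁻⁶ m/K → total 2.33775×10⁻⁵ m/K
ΔT = g/(α₁L₁+α₂L₂) = 3.85×10⁻⁴ / 2.33775×10⁻⁵ = 16.469 K
T = 18.1 + 16.469 = 34.569 °C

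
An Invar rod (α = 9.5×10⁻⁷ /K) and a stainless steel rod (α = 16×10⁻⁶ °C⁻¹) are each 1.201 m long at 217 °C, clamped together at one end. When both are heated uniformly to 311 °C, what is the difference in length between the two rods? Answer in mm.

ΔT = 94 K
Invar: ΔL = 9.5×10⁻⁷ × 1.201 m × 94 = 1.0725×10⁻⁴ m = 0.10725 mm
stainless steel: ΔL = 16×10⁻⁶ × 1.201 m × 94 = 1.8063×10⁻³ m = 1.8063 mm
difference = 1.8063 − 0.10725 = 1.69905 mm

1.70 mm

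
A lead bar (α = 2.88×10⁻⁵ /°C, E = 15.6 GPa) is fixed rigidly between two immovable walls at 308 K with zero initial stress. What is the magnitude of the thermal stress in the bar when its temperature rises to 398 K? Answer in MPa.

σ = 40.4 MPa

Fully constrained: the free strain ε = αΔT is blocked, so σ = Eε = EαΔT.
|ΔT| = 90 K
σ = 15.6×10⁹ × 2.88×10⁻⁵ × 90 = 4.04×10⁷ Pa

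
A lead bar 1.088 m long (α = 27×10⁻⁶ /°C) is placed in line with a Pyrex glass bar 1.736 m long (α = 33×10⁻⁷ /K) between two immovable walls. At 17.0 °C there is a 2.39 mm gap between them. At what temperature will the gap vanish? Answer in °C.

α₁L₁ = 2.9376×10⁻⁵ m/K, α₂L₂ = 5.7288×10⁻⁶ m/K → total 3.51048×10⁻⁵ m/K
ΔT = g/(α₁L₁+α₂L₂) = 2.39×10⁻³ / 3.51048×10⁻⁵ = 68.082 K
T = 17.0 + 68.082 = 85.082 °C

T = 85.1 °C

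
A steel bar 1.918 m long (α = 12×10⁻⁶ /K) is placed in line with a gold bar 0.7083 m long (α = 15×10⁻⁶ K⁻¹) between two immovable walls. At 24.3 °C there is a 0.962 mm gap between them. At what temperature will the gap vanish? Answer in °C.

T = 52.9 °C

Gap closes when ΔL₁ + ΔL₂ = 0.962 mm = 9.62×10⁻⁴ m
(α₁L₁ + α₂L₂)ΔT = g
α₁L₁ + α₂L₂ = 12×10⁻⁶×1.918 + 15×10⁻⁶×0.7083 = 3.36405×10⁻⁵ m/K
ΔT = 9.62×10⁻⁴ / 3.36405×10⁻⁵ = 28.596 K
T = 24.3 + 28.596 = 52.896 °C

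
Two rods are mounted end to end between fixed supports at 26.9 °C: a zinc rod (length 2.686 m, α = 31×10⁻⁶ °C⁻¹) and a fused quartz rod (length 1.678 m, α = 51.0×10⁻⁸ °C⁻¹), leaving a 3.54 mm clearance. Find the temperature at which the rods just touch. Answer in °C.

Gap closes when ΔL₁ + ΔL₂ = 3.54 mm = 3.54×10⁻³ m
(α₁L₁ + α₂L₂)ΔT = g
α₁L₁ + α₂L₂ = 31×10⁻⁶×2.686 + 51.0×10⁻⁸×1.678 = 8.412178×10⁻⁵ m/K
ΔT = 3.54×10⁻³ / 8.412178×10⁻⁵ = 42.082 K
T = 26.9 + 42.082 = 68.982 °C

T = 69.0 °C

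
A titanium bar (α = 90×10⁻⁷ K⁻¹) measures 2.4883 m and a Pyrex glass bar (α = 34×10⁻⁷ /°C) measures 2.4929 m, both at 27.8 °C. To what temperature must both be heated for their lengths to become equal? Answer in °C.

Equal length when α₁L₁ΔT − α₂L₂ΔT = L₂ − L₁ = 4.60×10⁻³ m
α₁L₁ = 2.23947×10⁻⁵, α₂L₂ = 8.47586×10⁻⁶ → Δ(αL) = 1.391884×10⁻⁵ m/K
ΔT = 4.60×10⁻³ / 1.391884×10⁻⁵ = 330.487 K, so T = 27.8 + 330.487 = 358.287 °C

T = 358.3 °C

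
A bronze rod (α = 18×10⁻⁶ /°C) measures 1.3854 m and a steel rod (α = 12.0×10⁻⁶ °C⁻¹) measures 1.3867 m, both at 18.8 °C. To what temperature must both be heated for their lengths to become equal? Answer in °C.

T = 175.5 °C

Equal length when α₁L₁ΔT − α₂L₂ΔT = L₂ − L₁ = 1.30×10⁻³ m
α₁L₁ = 2.49372×10⁻⁵, α₂L₂ = 1.66404×10⁻⁵ → Δ(αL) = 8.2968×10⁻⁶ m/K
ΔT = 1.30×10⁻³ / 8.2968×10⁻⁶ = 156.687 K, so T = 18.8 + 156.687 = 175.487 °C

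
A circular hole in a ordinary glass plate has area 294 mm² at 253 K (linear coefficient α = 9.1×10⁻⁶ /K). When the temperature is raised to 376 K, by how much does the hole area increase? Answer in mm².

Area coefficient ≈ 2α; |ΔT| = 123 K
ΔA = 2αA₀ΔT = 2(9.1×10⁻⁶)(294)(123) = 0.658 mm²

ΔA = 0.658 mm²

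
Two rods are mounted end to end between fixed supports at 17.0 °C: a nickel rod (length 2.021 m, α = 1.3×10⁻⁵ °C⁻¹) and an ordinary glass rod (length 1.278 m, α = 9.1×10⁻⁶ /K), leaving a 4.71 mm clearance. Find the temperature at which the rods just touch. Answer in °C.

α₁L₁ = 2.6273×10⁻⁵ m/K, α₂L₂ = 1.16298×10⁻⁵ m/K → total 3.79028×10⁻⁵ m/K
ΔT = g/(α₁L₁+α₂L₂) = 4.71×10⁻³ / 3.79028×10⁻⁵ = 124.27 K
T = 17.0 + 124.27 = 141.27 °C

T = 141 °C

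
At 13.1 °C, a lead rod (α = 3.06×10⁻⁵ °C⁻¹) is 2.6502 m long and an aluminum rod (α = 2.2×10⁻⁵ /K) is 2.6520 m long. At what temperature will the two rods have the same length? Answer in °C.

T = 92.21 °C

L₁(1 + α₁ΔT) = L₂(1 + α₂ΔT) ⇒ ΔT = (L₂ − L₁)/(α₁L₁ − α₂L₂)
L₂ − L₁ = 2.6520 − 2.6502 = 1.80×10⁻³ m
α₁L₁ − α₂L₂ = 3.06×10⁻⁵×2.6502 − 2.2×10⁻⁵×2.6520 = 2.275212×10⁻⁵ m/K
ΔT = 1.80×10⁻³ / 2.275212×10⁻⁵ = 79.1135 K
T = 13.1 + 79.1135 = 92.2135 °C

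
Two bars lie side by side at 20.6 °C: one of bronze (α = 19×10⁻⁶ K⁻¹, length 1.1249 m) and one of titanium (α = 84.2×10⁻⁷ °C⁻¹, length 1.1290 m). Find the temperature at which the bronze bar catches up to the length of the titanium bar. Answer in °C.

Equal length when α₁L₁ΔT − α₂L₂ΔT = L₂ − L₁ = 4.10×10⁻³ m
α₁L₁ = 2.13731×10⁻⁵, α₂L₂ = 9.50618×10⁻⁶ → Δ(αL) = 1.186692×10⁻⁵ m/K
ΔT = 4.10×10⁻³ / 1.186692×10⁻⁵ = 345.498 K, so T = 20.6 + 345.498 = 366.098 °C

T = 366.1 °C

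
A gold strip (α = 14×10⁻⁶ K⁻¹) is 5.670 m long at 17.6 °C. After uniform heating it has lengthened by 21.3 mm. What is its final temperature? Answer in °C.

T = 286 °C

ΔL = αL₀ΔT ⇒ ΔT = ΔL / (αL₀)
ΔT = 21.3×10⁻³ m / (14×10⁻⁶ × 5.670 m) = 268.33 K
T = 17.6 + 268.33 = 285.93 °C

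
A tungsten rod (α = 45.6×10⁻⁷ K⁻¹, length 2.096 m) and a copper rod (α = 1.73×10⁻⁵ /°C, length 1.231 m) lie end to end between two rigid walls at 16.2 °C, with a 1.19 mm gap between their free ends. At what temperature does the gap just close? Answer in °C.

α₁L₁ = 9.55776×10⁻⁶ m/K, α₂L₂ = 2.12963×10⁻⁵ m/K → total 3.085406×10⁻⁵ m/K
ΔT = g/(α₁L₁+α₂L₂) = 1.19×10⁻³ / 3.085406×10⁻⁵ = 38.569 K
T = 16.2 + 38.569 = 54.769 °C

T = 54.8 °C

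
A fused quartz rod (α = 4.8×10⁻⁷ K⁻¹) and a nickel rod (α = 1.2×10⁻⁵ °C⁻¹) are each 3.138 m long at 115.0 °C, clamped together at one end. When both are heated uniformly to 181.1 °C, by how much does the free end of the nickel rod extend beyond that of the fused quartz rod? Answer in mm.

2.39 mm

ΔT = 66.1 K
fused quartz: ΔL = 4.8×10⁻⁷ × 3.138 m × 66.1 = 9.9562×10⁻⁵ m = 0.099562 mm
nickel: ΔL = 1.2×10⁻⁵ × 3.138 m × 66.1 = 2.4891×10⁻³ m = 2.4891 mm
difference = 2.4891 − 0.099562 = 2.389538 mm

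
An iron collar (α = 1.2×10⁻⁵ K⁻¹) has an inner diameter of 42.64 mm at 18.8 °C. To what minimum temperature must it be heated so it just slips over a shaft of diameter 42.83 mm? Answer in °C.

T = 390 °C

Required Δd = 42.83 − 42.64 = 0.19 mm
Δd = αd₀ΔT ⇒ ΔT = Δd/(αd₀) = 0.19 / (1.2×10⁻⁵ × 42.64) = 371.33 K
T_min = 18.8 + 371.33 = 390.13 °C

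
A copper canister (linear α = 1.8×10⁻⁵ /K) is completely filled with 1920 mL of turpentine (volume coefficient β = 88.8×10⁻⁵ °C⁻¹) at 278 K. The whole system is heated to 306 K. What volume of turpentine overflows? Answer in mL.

44.8 mL

The canister also expands: β_container ≈ 3α = 5.4×10⁻⁵ /K
Net overflow = V₀(β_liq − 3α_cont)ΔT
β − 3α = 8.88×10⁻⁴ − 5.4×10⁻⁵ = 8.34×10⁻⁴ /K; ΔT = 28 K
ΔV = 1920 × 8.34×10⁻⁴ × 28 = 44.8 mL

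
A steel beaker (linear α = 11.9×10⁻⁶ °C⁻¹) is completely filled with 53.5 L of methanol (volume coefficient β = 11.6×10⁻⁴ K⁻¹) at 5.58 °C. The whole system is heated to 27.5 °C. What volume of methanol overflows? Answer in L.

The beaker also expands: β_container ≈ 3α = 3.57×10⁻⁵ /K
Net overflow = V₀(β_liq − 3α_cont)ΔT
β − 3α = 1.16×10⁻³ − 3.57×10⁻⁵ = 1.1243×10⁻³ /K; ΔT = 21.92 K
ΔV = 53.5 × 1.1243×10⁻³ × 21.92 = 1.32 L

1.32 L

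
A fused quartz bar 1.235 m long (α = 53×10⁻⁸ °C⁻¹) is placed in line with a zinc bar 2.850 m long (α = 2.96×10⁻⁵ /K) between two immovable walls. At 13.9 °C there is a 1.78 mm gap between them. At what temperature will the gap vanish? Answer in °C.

T = 34.8 °C

α₁L₁ = 6.5455×10⁻⁷ m/K, α₂L₂ = 8.436×10⁻⁵ m/K → total 8.501455×10⁻⁵ m/K
ΔT = g/(α₁L₁+α₂L₂) = 1.78×10⁻³ / 8.501455×10⁻⁵ = 20.938 K
T = 13.9 + 20.938 = 34.838 °C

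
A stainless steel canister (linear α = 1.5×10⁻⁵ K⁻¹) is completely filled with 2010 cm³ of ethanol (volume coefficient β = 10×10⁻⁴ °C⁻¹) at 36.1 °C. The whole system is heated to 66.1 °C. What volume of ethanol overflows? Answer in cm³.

The canister also expands: β_container ≈ 3α = 4.5×10⁻⁵ /K
Net overflow = V₀(β_liq − 3α_cont)ΔT
β − 3α = 1.00×10⁻³ − 4.5×10⁻⁵ = 9.55×10⁻⁴ /K; ΔT = 30.0 K
ΔV = 2010 × 9.55×10⁻⁴ × 30.0 = 57.6 cm³

57.6 cm³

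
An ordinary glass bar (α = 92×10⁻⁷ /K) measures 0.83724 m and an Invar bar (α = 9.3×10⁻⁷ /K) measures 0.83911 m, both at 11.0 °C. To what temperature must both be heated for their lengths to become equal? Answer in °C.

T = 281.1 °C

L₁(1 + α₁ΔT) = L₂(1 + α₂ΔT) ⇒ ΔT = (L₂ − L₁)/(α₁L₁ − α₂L₂)
L₂ − L₁ = 0.83911 − 0.83724 = 1.87×10⁻³ m
α₁L₁ − α₂L₂ = 92×10⁻⁷×0.83724 − 9.3×10⁻⁷×0.83911 = 6.9222357×10⁻⁶ m/K
ΔT = 1.87×10⁻³ / 6.9222357×10⁻⁶ = 270.144 K
T = 11.0 + 270.144 = 281.144 °C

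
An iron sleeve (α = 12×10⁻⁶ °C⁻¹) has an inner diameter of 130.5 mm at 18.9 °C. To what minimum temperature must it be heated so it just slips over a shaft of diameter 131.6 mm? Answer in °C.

Required Δd = 131.6 − 130.5 = 1.1 mm
Δd = αd₀ΔT ⇒ ΔT = Δd/(αd₀) = 1.1 / (12×10⁻⁶ × 130.5) = 702.43 K
T_min = 18.9 + 702.43 = 721.33 °C

T = 721 °C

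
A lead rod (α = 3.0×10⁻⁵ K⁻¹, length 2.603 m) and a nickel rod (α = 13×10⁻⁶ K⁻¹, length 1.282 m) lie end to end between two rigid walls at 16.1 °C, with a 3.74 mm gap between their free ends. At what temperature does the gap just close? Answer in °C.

T = 55.6 °C

α₁L₁ = 7.809×10⁻⁵ m/K, α₂L₂ = 1.6666×10⁻⁵ m/K → total 9.4756×10⁻⁵ m/K
ΔT = g/(α₁L₁+α₂L₂) = 3.74×10⁻³ / 9.4756×10⁻⁵ = 39.470 K
T = 16.1 + 39.470 = 55.570 °C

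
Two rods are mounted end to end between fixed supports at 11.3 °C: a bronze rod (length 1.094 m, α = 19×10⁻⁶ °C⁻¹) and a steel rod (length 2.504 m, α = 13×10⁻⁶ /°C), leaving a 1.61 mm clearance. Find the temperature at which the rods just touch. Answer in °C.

Gap closes when ΔL₁ + ΔL₂ = 1.61 mm = 1.61×10⁻³ m
(α₁L₁ + α₂L₂)ΔT = g
α₁L₁ + α₂L₂ = 19×10⁻⁶×1.094 + 13×10⁻⁶×2.504 = 5.3338×10⁻⁵ m/K
ΔT = 1.61×10⁻³ / 5.3338×10⁻⁵ = 30.185 K
T = 11.3 + 30.185 = 41.485 °C

T = 41.5 °C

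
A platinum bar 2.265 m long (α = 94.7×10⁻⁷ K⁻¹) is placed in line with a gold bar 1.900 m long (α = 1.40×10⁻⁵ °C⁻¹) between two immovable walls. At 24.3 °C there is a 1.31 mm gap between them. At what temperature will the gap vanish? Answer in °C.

Gap closes when ΔL₁ + ΔL₂ = 1.31 mm = 1.31×10⁻³ m
(α₁L₁ + α₂L₂)ΔT = g
α₁L₁ + α₂L₂ = 94.7×10⁻⁷×2.265 + 1.40×10⁻⁵×1.900 = 4.804955×10⁻⁵ m/K
ΔT = 1.31×10⁻³ / 4.804955×10⁻⁵ = 27.264 K
T = 24.3 + 27.264 = 51.564 °C

T = 51.6 °C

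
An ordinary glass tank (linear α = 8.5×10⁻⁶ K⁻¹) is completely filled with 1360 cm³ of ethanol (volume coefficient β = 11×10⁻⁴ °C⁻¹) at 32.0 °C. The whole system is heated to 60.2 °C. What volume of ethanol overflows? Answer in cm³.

The tank also expands: β_container ≈ 3α = 2.55×10⁻⁵ /K
Net overflow = V₀(β_liq − 3α_cont)ΔT
β − 3α = 1.10×10⁻³ − 2.55×10⁻⁵ = 1.0745×10⁻³ /K; ΔT = 28.2 K
ΔV = 1360 × 1.0745×10⁻³ × 28.2 = 41.2 cm³

41.2 cm³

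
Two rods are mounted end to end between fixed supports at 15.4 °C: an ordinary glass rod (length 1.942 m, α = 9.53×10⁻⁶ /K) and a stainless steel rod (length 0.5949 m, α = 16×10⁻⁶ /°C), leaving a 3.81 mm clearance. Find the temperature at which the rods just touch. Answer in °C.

T = 151 °C

α₁L₁ = 1.850726×10⁻⁵ m/K, α₂L₂ = 9.5184×10⁻⁶ m/K → total 2.802566×10⁻⁵ m/K
ΔT = g/(α₁L₁+α₂L₂) = 3.81×10⁻³ / 2.802566×10⁻⁵ = 135.95 K
T = 15.4 + 135.95 = 151.35 °C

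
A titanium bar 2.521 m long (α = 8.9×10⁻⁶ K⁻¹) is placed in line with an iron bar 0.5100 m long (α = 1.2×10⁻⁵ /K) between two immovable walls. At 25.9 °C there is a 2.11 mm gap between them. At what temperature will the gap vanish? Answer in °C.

α₁L₁ = 2.24369×10⁻⁵ m/K, α₂L₂ = 6.120×10⁻⁶ m/K → total 2.85569×10⁻⁵ m/K
ΔT = g/(α₁L₁+α₂L₂) = 2.11×10⁻³ / 2.85569×10⁻⁵ = 73.888 K
T = 25.9 + 73.888 = 99.788 °C

T = 99.8 °C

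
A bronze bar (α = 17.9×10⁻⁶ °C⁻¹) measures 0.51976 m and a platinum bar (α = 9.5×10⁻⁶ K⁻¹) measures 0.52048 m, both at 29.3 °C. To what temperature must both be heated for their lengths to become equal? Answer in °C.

Equal length when α₁L₁ΔT − α₂L₂ΔT = L₂ − L₁ = 7.20×10⁻⁴ m
α₁L₁ = 9.303704×10⁻⁶, α₂L₂ = 4.94456×10⁻⁶ → Δ(αL) = 4.359144×10⁻⁶ m/K
ΔT = 7.20×10⁻⁴ / 4.359144×10⁻⁶ = 165.170 K, so T = 29.3 + 165.170 = 194.470 °C

T = 194.5 °C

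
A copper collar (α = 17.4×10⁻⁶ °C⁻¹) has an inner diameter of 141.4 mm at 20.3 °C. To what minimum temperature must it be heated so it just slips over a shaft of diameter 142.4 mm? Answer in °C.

T = 427 °C

Required Δd = 142.4 − 141.4 = 1.0 mm
Δd = αd₀ΔT ⇒ ΔT = Δd/(αd₀) = 1.0 / (17.4×10⁻⁶ × 141.4) = 406.44 K
T_min = 20.3 + 406.44 = 426.74 °C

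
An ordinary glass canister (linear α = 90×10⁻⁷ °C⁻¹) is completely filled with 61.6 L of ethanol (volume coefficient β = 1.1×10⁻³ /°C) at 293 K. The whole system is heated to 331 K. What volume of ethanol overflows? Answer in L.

2.51 L

The canister also expands: β_container ≈ 3α = 2.7×10⁻⁵ /K
Net overflow = V₀(β_liq − 3α_cont)ΔT
β − 3α = 1.10×10⁻³ − 2.7×10⁻⁵ = 1.073×10⁻³ /K; ΔT = 38 K
ΔV = 61.6 × 1.073×10⁻³ × 38 = 2.51 L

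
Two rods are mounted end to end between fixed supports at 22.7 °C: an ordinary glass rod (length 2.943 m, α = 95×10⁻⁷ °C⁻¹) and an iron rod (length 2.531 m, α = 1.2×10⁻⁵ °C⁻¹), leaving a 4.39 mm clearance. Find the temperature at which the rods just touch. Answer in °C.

T = 98.0 °C

α₁L₁ = 2.79585×10⁻⁵ m/K, α₂L₂ = 3.0372×10⁻⁵ m/K → total 5.83305×10⁻⁵ m/K
ΔT = g/(α₁L₁+α₂L₂) = 4.39×10⁻³ / 5.83305×10⁻⁵ = 75.261 K
T = 22.7 + 75.261 = 97.961 °C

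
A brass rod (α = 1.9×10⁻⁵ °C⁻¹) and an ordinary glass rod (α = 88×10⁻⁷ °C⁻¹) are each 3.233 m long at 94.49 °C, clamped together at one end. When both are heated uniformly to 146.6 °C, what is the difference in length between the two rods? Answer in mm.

1.72 mm

ΔT = 52.11 K
brass: ΔL = 1.9×10⁻⁵ × 3.233 m × 52.11 = 3.2010×10⁻³ m = 3.2010 mm
ordinary glass: ΔL = 88×10⁻⁷ × 3.233 m × 52.11 = 1.4826×10⁻³ m = 1.4826 mm
difference = 3.2010 − 1.4826 = 1.7184 mm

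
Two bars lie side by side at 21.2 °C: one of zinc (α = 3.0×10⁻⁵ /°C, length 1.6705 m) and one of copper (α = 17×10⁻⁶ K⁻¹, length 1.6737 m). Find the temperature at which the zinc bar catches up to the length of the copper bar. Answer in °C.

Equal length when α₁L₁ΔT − α₂L₂ΔT = L₂ − L₁ = 3.20×10⁻³ m
α₁L₁ = 5.0115×10⁻⁵, α₂L₂ = 2.84529×10⁻⁵ → Δ(αL) = 2.16621×10⁻⁵ m/K
ΔT = 3.20×10⁻³ / 2.16621×10⁻⁵ = 147.723 K, so T = 21.2 + 147.723 = 168.923 °C

T = 168.9 °C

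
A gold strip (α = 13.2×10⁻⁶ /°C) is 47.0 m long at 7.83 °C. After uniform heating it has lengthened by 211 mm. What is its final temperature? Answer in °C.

T = 348 °C

ΔL = αL₀ΔT ⇒ ΔT = ΔL / (αL₀)
ΔT = 211×10⁻³ m / (13.2×10⁻⁶ × 47.0 m) = 340.10 K
T = 7.83 + 340.10 = 347.93 °C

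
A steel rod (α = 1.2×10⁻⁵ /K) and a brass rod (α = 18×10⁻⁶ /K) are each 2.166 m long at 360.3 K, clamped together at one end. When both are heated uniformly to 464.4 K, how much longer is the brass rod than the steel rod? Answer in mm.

1.35 mm

ΔT = 104.1 K
steel: ΔL = 1.2×10⁻⁵ × 2.166 m × 104.1 = 2.7058×10⁻³ m = 2.7058 mm
brass: ΔL = 18×10⁻⁶ × 2.166 m × 104.1 = 4.0587×10⁻³ m = 4.0587 mm
difference = 4.0587 − 2.7058 = 1.3529 mm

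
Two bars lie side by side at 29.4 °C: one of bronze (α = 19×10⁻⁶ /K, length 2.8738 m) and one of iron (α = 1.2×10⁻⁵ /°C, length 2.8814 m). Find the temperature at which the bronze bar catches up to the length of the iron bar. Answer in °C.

T = 408.9 °C

Equal length when α₁L₁ΔT − α₂L₂ΔT = L₂ − L₁ = 7.60×10⁻³ m
α₁L₁ = 5.46022×10⁻⁵, α₂L₂ = 3.45768×10⁻⁵ → Δ(αL) = 2.00254×10⁻⁵ m/K
ΔT = 7.60×10⁻³ / 2.00254×10⁻⁵ = 379.518 K, so T = 29.4 + 379.518 = 408.918 °C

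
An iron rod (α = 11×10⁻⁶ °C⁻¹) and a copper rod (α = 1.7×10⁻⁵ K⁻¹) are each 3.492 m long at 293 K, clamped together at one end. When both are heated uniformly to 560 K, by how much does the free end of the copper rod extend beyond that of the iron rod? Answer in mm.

5.59 mm

ΔT = 267 K
iron: ΔL = 11×10⁻⁶ × 3.492 m × 267 = 1.0256×10⁻² m = 10.256 mm
copper: ΔL = 1.7×10⁻⁵ × 3.492 m × 267 = 1.5850×10⁻² m = 15.850 mm
difference = 15.850 − 10.256 = 5.594 mm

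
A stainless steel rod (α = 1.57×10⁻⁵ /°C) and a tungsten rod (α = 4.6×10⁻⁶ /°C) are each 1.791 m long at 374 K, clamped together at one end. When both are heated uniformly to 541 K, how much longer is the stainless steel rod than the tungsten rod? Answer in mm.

3.32 mm

ΔT = 167 K
stainless steel: ΔL = 1.57×10⁻⁵ × 1.791 m × 167 = 4.6958×10⁻³ m = 4.6958 mm
tungsten: ΔL = 4.6×10⁻⁶ × 1.791 m × 167 = 1.3758×10⁻³ m = 1.3758 mm
difference = 4.6958 − 1.3758 = 3.3200 mm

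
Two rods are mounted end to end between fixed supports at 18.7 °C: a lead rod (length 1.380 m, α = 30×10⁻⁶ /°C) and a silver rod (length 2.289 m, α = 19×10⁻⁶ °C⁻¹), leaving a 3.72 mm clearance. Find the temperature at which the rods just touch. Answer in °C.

T = 62.5 °C

α₁L₁ = 4.140×10⁻⁵ m/K, α₂L₂ = 4.3491×10⁻⁵ m/K → total 8.4891×10⁻⁵ m/K
ΔT = g/(α₁L₁+α₂L₂) = 3.72×10⁻³ / 8.4891×10⁻⁵ = 43.821 K
T = 18.7 + 43.821 = 62.521 °C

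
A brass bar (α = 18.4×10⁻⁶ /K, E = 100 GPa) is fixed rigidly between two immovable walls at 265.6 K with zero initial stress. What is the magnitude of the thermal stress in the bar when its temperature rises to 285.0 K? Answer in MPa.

Fully constrained: the free strain ε = αΔT is blocked, so σ = Eε = EαΔT.
|ΔT| = 19.4 K
σ = 100×10⁹ × 18.4×10⁻⁶ × 19.4 = 3.57×10⁷ Pa

σ = 35.7 MPa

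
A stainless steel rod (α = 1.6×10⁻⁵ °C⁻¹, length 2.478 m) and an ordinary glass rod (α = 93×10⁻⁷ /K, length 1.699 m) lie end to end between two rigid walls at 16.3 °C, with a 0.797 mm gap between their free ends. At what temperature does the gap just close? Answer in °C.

Gap closes when ΔL₁ + ΔL₂ = 0.797 mm = 7.97×10⁻⁴ m
(α₁L₁ + α₂L₂)ΔT = g
α₁L₁ + α₂L₂ = 1.6×10⁻⁵×2.478 + 93×10⁻⁷×1.699 = 5.54487×10⁻⁵ m/K
ΔT = 7.97×10⁻⁴ / 5.54487×10⁻⁵ = 14.374 K
T = 16.3 + 14.374 = 30.674 °C

T = 30.7 °C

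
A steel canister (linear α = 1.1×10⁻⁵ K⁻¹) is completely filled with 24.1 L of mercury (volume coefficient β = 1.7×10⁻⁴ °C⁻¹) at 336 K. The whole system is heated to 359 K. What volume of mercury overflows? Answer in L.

The canister also expands: β_container ≈ 3α = 3.3×10⁻⁵ /K
Net overflow = V₀(β_liq − 3α_cont)ΔT
β − 3α = 1.70×10⁻⁴ − 3.3×10⁻⁵ = 1.37×10⁻⁴ /K; ΔT = 23 K
ΔV = 24.1 × 1.37×10⁻⁴ × 23 = 0.0759 L

0.0759 L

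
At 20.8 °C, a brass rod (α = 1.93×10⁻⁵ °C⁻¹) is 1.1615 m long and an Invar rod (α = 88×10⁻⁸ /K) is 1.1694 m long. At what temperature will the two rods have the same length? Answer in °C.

T = 390.2 °C

Equal length when α₁L₁ΔT − α₂L₂ΔT = L₂ − L₁ = 7.90×10⁻³ m
α₁L₁ = 2.241695×10⁻⁵, α₂L₂ = 1.029072×10⁻⁶ → Δ(αL) = 2.1387878×10⁻⁵ m/K
ΔT = 7.90×10⁻³ / 2.1387878×10⁻⁵ = 369.368 K, so T = 20.8 + 369.368 = 390.168 °C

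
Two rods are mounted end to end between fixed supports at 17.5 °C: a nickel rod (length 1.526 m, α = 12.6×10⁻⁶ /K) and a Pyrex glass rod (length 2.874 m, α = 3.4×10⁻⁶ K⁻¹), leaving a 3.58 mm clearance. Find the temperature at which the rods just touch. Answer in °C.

T = 141 °C

Gap closes when ΔL₁ + ΔL₂ = 3.58 mm = 3.58×10⁻³ m
(α₁L₁ + α₂L₂)ΔT = g
α₁L₁ + α₂L₂ = 12.6×10⁻⁶×1.526 + 3.4×10⁻⁶×2.874 = 2.89992×10⁻⁵ m/K
ΔT = 3.58×10⁻³ / 2.89992×10⁻⁵ = 123.45 K
T = 17.5 + 123.45 = 140.95 °C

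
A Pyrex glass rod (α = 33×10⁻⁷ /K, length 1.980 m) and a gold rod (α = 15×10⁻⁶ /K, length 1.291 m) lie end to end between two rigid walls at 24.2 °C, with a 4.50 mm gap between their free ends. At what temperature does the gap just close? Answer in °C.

α₁L₁ = 6.534×10⁻⁶ m/K, α₂L₂ = 1.9365×10⁻⁵ m/K → total 2.5899×10⁻⁵ m/K
ΔT = g/(α₁L₁+α₂L₂) = 4.50×10⁻³ / 2.5899×10⁻⁵ = 173.75 K
T = 24.2 + 173.75 = 197.95 °C

T = 198 °C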